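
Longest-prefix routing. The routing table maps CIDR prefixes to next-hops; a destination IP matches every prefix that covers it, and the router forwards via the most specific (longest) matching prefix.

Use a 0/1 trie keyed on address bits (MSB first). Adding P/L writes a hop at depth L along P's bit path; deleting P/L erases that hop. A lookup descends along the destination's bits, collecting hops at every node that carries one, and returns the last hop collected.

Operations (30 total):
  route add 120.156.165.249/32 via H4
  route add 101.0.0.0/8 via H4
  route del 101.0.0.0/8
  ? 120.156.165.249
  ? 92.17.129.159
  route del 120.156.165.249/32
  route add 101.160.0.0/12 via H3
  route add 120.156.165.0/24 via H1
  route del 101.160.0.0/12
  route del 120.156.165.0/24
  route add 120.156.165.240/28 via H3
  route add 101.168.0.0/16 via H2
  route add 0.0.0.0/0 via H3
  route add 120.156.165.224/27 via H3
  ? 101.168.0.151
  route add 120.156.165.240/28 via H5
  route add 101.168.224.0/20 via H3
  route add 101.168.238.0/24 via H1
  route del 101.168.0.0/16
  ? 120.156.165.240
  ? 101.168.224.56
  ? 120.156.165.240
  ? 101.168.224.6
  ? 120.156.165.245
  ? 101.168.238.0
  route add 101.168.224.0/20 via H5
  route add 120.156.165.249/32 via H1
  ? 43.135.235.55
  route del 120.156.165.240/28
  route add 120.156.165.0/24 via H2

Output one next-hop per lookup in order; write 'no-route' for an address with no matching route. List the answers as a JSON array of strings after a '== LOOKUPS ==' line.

Process each operation:
  + 120.156.165.249/32 (H4) depth=32
  + 101.0.0.0/8 (H4) depth=8
  del 101.0.0.0/8 (clear depth 8)
  ? 120.156.165.249  path d0:-→d1:-→d2:-→d3:-→d4:-→d5:-→d6:-→d7:-→d8:-→d9:-→d10:-→d11:-→d12:-→d13:-→d14:-→d15:-→d16:-→d17:-→d18:-→d19:-→d20:-→d21:-→d22:-→d23:-→d24:-→d25:-→d26:-→d27:-→d28:-→d29:-→d30:-→d31:-→d32:H4  best=H4
  ? 92.17.129.159  path d0:-→d1:-→d2:-  best=no-route
  del 120.156.165.249/32 (clear depth 32)
  + 101.160.0.0/12 (H3) depth=12
  + 120.156.165.0/24 (H1) depth=24
  del 101.160.0.0/12 (clear depth 12)
  del 120.156.165.0/24 (clear depth 24)
  + 120.156.165.240/28 (H3) depth=28
  + 101.168.0.0/16 (H2) depth=16
  + 0.0.0.0/0 (H3) depth=0
  + 120.156.165.224/27 (H3) depth=27
  ? 101.168.0.151  path d0:H3→d1:-→d2:-→d3:-→d4:-→d5:-→d6:-→d7:-→d8:-→d9:-→d10:-→d11:-→d12:-→d13:-→d14:-→d15:-→d16:H2  best=H2
  + 120.156.165.240/28 (H5) depth=28
  + 101.168.224.0/20 (H3) depth=20
  + 101.168.238.0/24 (H1) depth=24
  del 101.168.0.0/16 (clear depth 16)
  ? 120.156.165.240  path d0:H3→d1:-→d2:-→d3:-→d4:-→d5:-→d6:-→d7:-→d8:-→d9:-→d10:-→d11:-→d12:-→d13:-→d14:-→d15:-→d16:-→d17:-→d18:-→d19:-→d20:-→d21:-→d22:-→d23:-→d24:-→d25:-→d26:-→d27:H3→d28:H5  best=H5
  ? 101.168.224.56  path d0:H3→d1:-→d2:-→d3:-→d4:-→d5:-→d6:-→d7:-→d8:-→d9:-→d10:-→d11:-→d12:-→d13:-→d14:-→d15:-→d16:-→d17:-→d18:-→d19:-→d20:H3  best=H3
  ? 120.156.165.240  path d0:H3→d1:-→d2:-→d3:-→d4:-→d5:-→d6:-→d7:-→d8:-→d9:-→d10:-→d11:-→d12:-→d13:-→d14:-→d15:-→d16:-→d17:-→d18:-→d19:-→d20:-→d21:-→d22:-→d23:-→d24:-→d25:-→d26:-→d27:H3→d28:H5  best=H5
  ? 101.168.224.6  path d0:H3→d1:-→d2:-→d3:-→d4:-→d5:-→d6:-→d7:-→d8:-→d9:-→d10:-→d11:-→d12:-→d13:-→d14:-→d15:-→d16:-→d17:-→d18:-→d19:-→d20:H3  best=H3
  ? 120.156.165.245  path d0:H3→d1:-→d2:-→d3:-→d4:-→d5:-→d6:-→d7:-→d8:-→d9:-→d10:-→d11:-→d12:-→d13:-→d14:-→d15:-→d16:-→d17:-→d18:-→d19:-→d20:-→d21:-→d22:-→d23:-→d24:-→d25:-→d26:-→d27:H3→d28:H5  best=H5
  ? 101.168.238.0  path d0:H3→d1:-→d2:-→d3:-→d4:-→d5:-→d6:-→d7:-→d8:-→d9:-→d10:-→d11:-→d12:-→d13:-→d14:-→d15:-→d16:-→d17:-→d18:-→d19:-→d20:H3→d21:-→d22:-→d23:-→d24:H1  best=H1
  + 101.168.224.0/20 (H5) depth=20
  + 120.156.165.249/32 (H1) depth=32
  ? 43.135.235.55  path d0:H3→d1:-  best=H3
  del 120.156.165.240/28 (clear depth 28)
  + 120.156.165.0/24 (H2) depth=24

== LOOKUPS ==
["H4","no-route","H2","H5","H3","H5","H3","H5","H1","H3"]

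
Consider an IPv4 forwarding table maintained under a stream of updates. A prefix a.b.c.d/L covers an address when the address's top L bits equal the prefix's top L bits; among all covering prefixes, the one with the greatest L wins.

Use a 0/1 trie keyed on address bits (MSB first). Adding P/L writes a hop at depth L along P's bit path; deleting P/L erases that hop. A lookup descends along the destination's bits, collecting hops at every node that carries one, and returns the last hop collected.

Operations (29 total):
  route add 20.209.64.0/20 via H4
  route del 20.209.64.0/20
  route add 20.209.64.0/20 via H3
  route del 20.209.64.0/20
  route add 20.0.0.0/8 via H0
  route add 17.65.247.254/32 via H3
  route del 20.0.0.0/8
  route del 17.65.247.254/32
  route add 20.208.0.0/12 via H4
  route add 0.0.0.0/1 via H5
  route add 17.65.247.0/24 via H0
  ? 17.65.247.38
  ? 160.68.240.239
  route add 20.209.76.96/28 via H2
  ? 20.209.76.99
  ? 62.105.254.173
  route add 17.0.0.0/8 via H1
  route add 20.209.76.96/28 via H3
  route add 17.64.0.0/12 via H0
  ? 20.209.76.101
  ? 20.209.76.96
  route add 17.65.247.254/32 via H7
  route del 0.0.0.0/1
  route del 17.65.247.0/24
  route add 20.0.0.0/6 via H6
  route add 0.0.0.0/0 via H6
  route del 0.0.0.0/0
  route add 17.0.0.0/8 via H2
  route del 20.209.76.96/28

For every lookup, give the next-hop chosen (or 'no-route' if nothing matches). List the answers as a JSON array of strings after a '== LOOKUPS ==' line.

Apply in order:
  + 20.209.64.0/20 (H4) depth=20
  del 20.209.64.0/20 (clear depth 20)
  + 20.209.64.0/20 (H3) depth=20
  del 20.209.64.0/20 (clear depth 20)
  + 20.0.0.0/8 (H0) depth=8
  + 17.65.247.254/32 (H3) depth=32
  del 20.0.0.0/8 (clear depth 8)
  del 17.65.247.254/32 (clear depth 32)
  + 20.208.0.0/12 (H4) depth=12
  + 0.0.0.0/1 (H5) depth=1
  + 17.65.247.0/24 (H0) depth=24
  Q 17.65.247.38: descend 000100010100000111110111 ; hops seen [H5,H0] ; pick H0
  Q 160.68.240.239: descend ε ; hops seen [∅] ; pick no-route
  + 20.209.76.96/28 (H2) depth=28
  Q 20.209.76.99: descend 0001010011010001010011000110 ; hops seen [H5,H4,H2] ; pick H2
  Q 62.105.254.173: descend 00 ; hops seen [H5] ; pick H5
  + 17.0.0.0/8 (H1) depth=8
  + 20.209.76.96/28 (H3) depth=28
  + 17.64.0.0/12 (H0) depth=12
  Q 20.209.76.101: descend 0001010011010001010011000110 ; hops seen [H5,H4,H3] ; pick H3
  Q 20.209.76.96: descend 0001010011010001010011000110 ; hops seen [H5,H4,H3] ; pick H3
  + 17.65.247.254/32 (H7) depth=32
  del 0.0.0.0/1 (clear depth 1)
  del 17.65.247.0/24 (clear depth 24)
  + 20.0.0.0/6 (H6) depth=6
  + 0.0.0.0/0 (H6) depth=0
  del 0.0.0.0/0 (clear depth 0)
  + 17.0.0.0/8 (H2) depth=8
  del 20.209.76.96/28 (clear depth 28)

== LOOKUPS ==
["H0","no-route","H2","H5","H3","H3"]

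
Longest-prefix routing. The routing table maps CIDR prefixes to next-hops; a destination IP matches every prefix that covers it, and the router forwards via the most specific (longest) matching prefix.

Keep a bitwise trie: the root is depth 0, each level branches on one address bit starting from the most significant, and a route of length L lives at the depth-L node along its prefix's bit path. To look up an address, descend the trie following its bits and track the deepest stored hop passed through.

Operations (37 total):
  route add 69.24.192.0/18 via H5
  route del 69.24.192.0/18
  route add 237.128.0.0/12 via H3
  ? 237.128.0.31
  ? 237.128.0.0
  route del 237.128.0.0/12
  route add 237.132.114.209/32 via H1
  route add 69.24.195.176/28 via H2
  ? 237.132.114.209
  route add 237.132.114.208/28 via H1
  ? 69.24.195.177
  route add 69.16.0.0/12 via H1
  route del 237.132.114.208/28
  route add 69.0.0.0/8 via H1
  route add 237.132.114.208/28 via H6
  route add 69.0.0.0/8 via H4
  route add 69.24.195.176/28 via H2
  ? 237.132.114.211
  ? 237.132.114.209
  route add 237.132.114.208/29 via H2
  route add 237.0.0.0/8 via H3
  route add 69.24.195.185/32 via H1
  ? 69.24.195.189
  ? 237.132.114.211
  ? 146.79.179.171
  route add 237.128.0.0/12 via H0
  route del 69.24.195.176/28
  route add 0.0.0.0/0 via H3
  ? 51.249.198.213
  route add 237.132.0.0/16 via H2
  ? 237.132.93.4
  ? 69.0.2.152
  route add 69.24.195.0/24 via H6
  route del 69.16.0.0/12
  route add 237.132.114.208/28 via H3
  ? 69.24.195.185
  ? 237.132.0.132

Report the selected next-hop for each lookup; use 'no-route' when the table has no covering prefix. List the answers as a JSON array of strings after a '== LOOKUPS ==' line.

Process each operation:
  + 69.24.192.0/18 (H5) depth=18
  - 69.24.192.0/18 clear@18
  + 237.128.0.0/12 (H3) depth=12
  ? 237.128.0.31  path d0:-→d1:-→d2:-→d3:-→d4:-→d5:-→d6:-→d7:-→d8:-→d9:-→d10:-→d11:-→d12:H3  best=H3
  ? 237.128.0.0  path d0:-→d1:-→d2:-→d3:-→d4:-→d5:-→d6:-→d7:-→d8:-→d9:-→d10:-→d11:-→d12:H3  best=H3
  - 237.128.0.0/12 clear@12
  + 237.132.114.209/32 (H1) depth=32
  + 69.24.195.176/28 (H2) depth=28
  ? 237.132.114.209  path d0:-→d1:-→d2:-→d3:-→d4:-→d5:-→d6:-→d7:-→d8:-→d9:-→d10:-→d11:-→d12:-→d13:-→d14:-→d15:-→d16:-→d17:-→d18:-→d19:-→d20:-→d21:-→d22:-→d23:-→d24:-→d25:-→d26:-→d27:-→d28:-→d29:-→d30:-→d31:-→d32:H1  best=H1
  + 237.132.114.208/28 (H1) depth=28
  ? 69.24.195.177  path d0:-→d1:-→d2:-→d3:-→d4:-→d5:-→d6:-→d7:-→d8:-→d9:-→d10:-→d11:-→d12:-→d13:-→d14:-→d15:-→d16:-→d17:-→d18:-→d19:-→d20:-→d21:-→d22:-→d23:-→d24:-→d25:-→d26:-→d27:-→d28:H2  best=H2
  + 69.16.0.0/12 (H1) depth=12
  - 237.132.114.208/28 clear@28
  + 69.0.0.0/8 (H1) depth=8
  + 237.132.114.208/28 (H6) depth=28
  + 69.0.0.0/8 (H4) depth=8
  + 69.24.195.176/28 (H2) depth=28
  ? 237.132.114.211  path d0:-→d1:-→d2:-→d3:-→d4:-→d5:-→d6:-→d7:-→d8:-→d9:-→d10:-→d11:-→d12:-→d13:-→d14:-→d15:-→d16:-→d17:-→d18:-→d19:-→d20:-→d21:-→d22:-→d23:-→d24:-→d25:-→d26:-→d27:-→d28:H6→d29:-→d30:-  best=H6
  ? 237.132.114.209  path d0:-→d1:-→d2:-→d3:-→d4:-→d5:-→d6:-→d7:-→d8:-→d9:-→d10:-→d11:-→d12:-→d13:-→d14:-→d15:-→d16:-→d17:-→d18:-→d19:-→d20:-→d21:-→d22:-→d23:-→d24:-→d25:-→d26:-→d27:-→d28:H6→d29:-→d30:-→d31:-→d32:H1  best=H1
  + 237.132.114.208/29 (H2) depth=29
  + 237.0.0.0/8 (H3) depth=8
  + 69.24.195.185/32 (H1) depth=32
  ? 69.24.195.189  path d0:-→d1:-→d2:-→d3:-→d4:-→d5:-→d6:-→d7:-→d8:H4→d9:-→d10:-→d11:-→d12:H1→d13:-→d14:-→d15:-→d16:-→d17:-→d18:-→d19:-→d20:-→d21:-→d22:-→d23:-→d24:-→d25:-→d26:-→d27:-→d28:H2→d29:-  best=H2
  ? 237.132.114.211  path d0:-→d1:-→d2:-→d3:-→d4:-→d5:-→d6:-→d7:-→d8:H3→d9:-→d10:-→d11:-→d12:-→d13:-→d14:-→d15:-→d16:-→d17:-→d18:-→d19:-→d20:-→d21:-→d22:-→d23:-→d24:-→d25:-→d26:-→d27:-→d28:H6→d29:H2→d30:-  best=H2
  ? 146.79.179.171  path d0:-→d1:-  best=no-route
  + 237.128.0.0/12 (H0) depth=12
  - 69.24.195.176/28 clear@28
  + 0.0.0.0/0 (H3) depth=0
  ? 51.249.198.213  path d0:H3→d1:-  best=H3
  + 237.132.0.0/16 (H2) depth=16
  ? 237.132.93.4  path d0:H3→d1:-→d2:-→d3:-→d4:-→d5:-→d6:-→d7:-→d8:H3→d9:-→d10:-→d11:-→d12:H0→d13:-→d14:-→d15:-→d16:H2→d17:-→d18:-  best=H2
  ? 69.0.2.152  path d0:H3→d1:-→d2:-→d3:-→d4:-→d5:-→d6:-→d7:-→d8:H4→d9:-→d10:-→d11:-  best=H4
  + 69.24.195.0/24 (H6) depth=24
  - 69.16.0.0/12 clear@12
  + 237.132.114.208/28 (H3) depth=28
  ? 69.24.195.185  path d0:H3→d1:-→d2:-→d3:-→d4:-→d5:-→d6:-→d7:-→d8:H4→d9:-→d10:-→d11:-→d12:-→d13:-→d14:-→d15:-→d16:-→d17:-→d18:-→d19:-→d20:-→d21:-→d22:-→d23:-→d24:H6→d25:-→d26:-→d27:-→d28:-→d29:-→d30:-→d31:-→d32:H1  best=H1
  ? 237.132.0.132  path d0:H3→d1:-→d2:-→d3:-→d4:-→d5:-→d6:-→d7:-→d8:H3→d9:-→d10:-→d11:-→d12:H0→d13:-→d14:-→d15:-→d16:H2→d17:-  best=H2

== LOOKUPS ==
["H3","H3","H1","H2","H6","H1","H2","H2","no-route","H3","H2","H4","H1","H2"]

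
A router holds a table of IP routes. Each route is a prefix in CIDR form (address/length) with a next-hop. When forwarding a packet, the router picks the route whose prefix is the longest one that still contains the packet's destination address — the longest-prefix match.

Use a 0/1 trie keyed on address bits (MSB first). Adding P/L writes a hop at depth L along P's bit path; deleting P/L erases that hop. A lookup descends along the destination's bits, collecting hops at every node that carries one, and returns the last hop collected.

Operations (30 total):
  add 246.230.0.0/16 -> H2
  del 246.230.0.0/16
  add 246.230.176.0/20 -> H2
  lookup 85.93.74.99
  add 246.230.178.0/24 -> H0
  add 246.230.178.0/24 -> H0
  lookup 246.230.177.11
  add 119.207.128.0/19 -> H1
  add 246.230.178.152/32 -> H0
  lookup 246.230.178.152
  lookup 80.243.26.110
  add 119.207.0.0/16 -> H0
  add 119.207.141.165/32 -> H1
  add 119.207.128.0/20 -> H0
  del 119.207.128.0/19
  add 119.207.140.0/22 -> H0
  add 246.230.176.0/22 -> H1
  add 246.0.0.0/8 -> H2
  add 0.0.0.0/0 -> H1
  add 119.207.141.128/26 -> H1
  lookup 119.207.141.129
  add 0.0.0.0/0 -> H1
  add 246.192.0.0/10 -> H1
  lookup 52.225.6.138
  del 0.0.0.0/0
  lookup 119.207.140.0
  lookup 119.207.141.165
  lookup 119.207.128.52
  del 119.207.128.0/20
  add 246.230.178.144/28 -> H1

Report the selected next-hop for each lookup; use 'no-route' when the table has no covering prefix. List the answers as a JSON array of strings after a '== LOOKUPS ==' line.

Process each operation:
  + 246.230.0.0/16 (H2) depth=16
  - 246.230.0.0/16 clear@16
  + 246.230.176.0/20 (H2) depth=20
  Q 85.93.74.99: descend ε ; hops seen [∅] ; pick no-route
  + 246.230.178.0/24 (H0) depth=24
  + 246.230.178.0/24 (H0) depth=24
  Q 246.230.177.11: descend 1111011011100110101100 ; hops seen [H2] ; pick H2
  + 119.207.128.0/19 (H1) depth=19
  + 246.230.178.152/32 (H0) depth=32
  Q 246.230.178.152: descend 11110110111001101011001010011000 ; hops seen [H2,H0,H0] ; pick H0
  Q 80.243.26.110: descend 01 ; hops seen [∅] ; pick no-route
  + 119.207.0.0/16 (H0) depth=16
  + 119.207.141.165/32 (H1) depth=32
  + 119.207.128.0/20 (H0) depth=20
  - 119.207.128.0/19 clear@19
  + 119.207.140.0/22 (H0) depth=22
  + 246.230.176.0/22 (H1) depth=22
  + 246.0.0.0/8 (H2) depth=8
  + 0.0.0.0/0 (H1) depth=0
  + 119.207.141.128/26 (H1) depth=26
  Q 119.207.141.129: descend 01110111110011111000110110 ; hops seen [H1,H0,H0,H0,H1] ; pick H1
  + 0.0.0.0/0 (H1) depth=0
  + 246.192.0.0/10 (H1) depth=10
  Q 52.225.6.138: descend 0 ; hops seen [H1] ; pick H1
  - 0.0.0.0/0 clear@0
  Q 119.207.140.0: descend 01110111110011111000110 ; hops seen [H0,H0,H0] ; pick H0
  Q 119.207.141.165: descend 01110111110011111000110110100101 ; hops seen [H0,H0,H0,H1,H1] ; pick H1
  Q 119.207.128.52: descend 01110111110011111000 ; hops seen [H0,H0] ; pick H0
  - 119.207.128.0/20 clear@20
  + 246.230.178.144/28 (H1) depth=28

== LOOKUPS ==
["no-route","H2","H0","no-route","H1","H1","H0","H1","H0"]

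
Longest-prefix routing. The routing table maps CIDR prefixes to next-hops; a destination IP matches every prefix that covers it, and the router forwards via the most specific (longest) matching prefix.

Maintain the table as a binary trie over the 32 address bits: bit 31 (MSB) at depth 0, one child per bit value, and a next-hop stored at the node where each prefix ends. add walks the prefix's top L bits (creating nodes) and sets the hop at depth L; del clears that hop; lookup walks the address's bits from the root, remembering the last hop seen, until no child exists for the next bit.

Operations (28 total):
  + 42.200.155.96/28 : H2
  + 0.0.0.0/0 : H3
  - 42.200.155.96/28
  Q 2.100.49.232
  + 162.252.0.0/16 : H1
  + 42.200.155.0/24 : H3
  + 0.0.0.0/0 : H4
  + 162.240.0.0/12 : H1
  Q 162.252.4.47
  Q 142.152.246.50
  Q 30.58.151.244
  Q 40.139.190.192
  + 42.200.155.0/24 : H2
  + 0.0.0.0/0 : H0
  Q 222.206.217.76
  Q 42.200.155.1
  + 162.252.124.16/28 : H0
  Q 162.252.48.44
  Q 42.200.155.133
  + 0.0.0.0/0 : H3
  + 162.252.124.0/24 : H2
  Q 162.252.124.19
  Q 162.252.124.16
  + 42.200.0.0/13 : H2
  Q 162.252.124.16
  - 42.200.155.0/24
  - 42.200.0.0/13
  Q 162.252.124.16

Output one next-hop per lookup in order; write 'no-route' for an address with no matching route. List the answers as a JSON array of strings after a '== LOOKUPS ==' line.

Process each operation:
  + 42.200.155.96/28 (H2) depth=28
  + 0.0.0.0/0 (H3) depth=0
  - 42.200.155.96/28 clear@28
  lookup 2.100.49.232: bits 00 walk d0:H3→d1:-→d2:- -> H3
  + 162.252.0.0/16 (H1) depth=16
  + 42.200.155.0/24 (H3) depth=24
  + 0.0.0.0/0 (H4) depth=0
  + 162.240.0.0/12 (H1) depth=12
  lookup 162.252.4.47: bits 1010001011111100 walk d0:H4→d1:-→d2:-→d3:-→d4:-→d5:-→d6:-→d7:-→d8:-→d9:-→d10:-→d11:-→d12:H1→d13:-→d14:-→d15:-→d16:H1 -> H1
  lookup 142.152.246.50: bits 10 walk d0:H4→d1:-→d2:- -> H4
  lookup 30.58.151.244: bits 00 walk d0:H4→d1:-→d2:- -> H4
  lookup 40.139.190.192: bits 001010 walk d0:H4→d1:-→d2:-→d3:-→d4:-→d5:-→d6:- -> H4
  + 42.200.155.0/24 (H2) depth=24
  + 0.0.0.0/0 (H0) depth=0
  lookup 222.206.217.76: bits 1 walk d0:H0→d1:- -> H0
  lookup 42.200.155.1: bits 0010101011001000100110110 walk d0:H0→d1:-→d2:-→d3:-→d4:-→d5:-→d6:-→d7:-→d8:-→d9:-→d10:-→d11:-→d12:-→d13:-→d14:-→d15:-→d16:-→d17:-→d18:-→d19:-→d20:-→d21:-→d22:-→d23:-→d24:H2→d25:- -> H2
  + 162.252.124.16/28 (H0) depth=28
  lookup 162.252.48.44: bits 10100010111111000 walk d0:H0→d1:-→d2:-→d3:-→d4:-→d5:-→d6:-→d7:-→d8:-→d9:-→d10:-→d11:-→d12:H1→d13:-→d14:-→d15:-→d16:H1→d17:- -> H1
  lookup 42.200.155.133: bits 001010101100100010011011 walk d0:H0→d1:-→d2:-→d3:-→d4:-→d5:-→d6:-→d7:-→d8:-→d9:-→d10:-→d11:-→d12:-→d13:-→d14:-→d15:-→d16:-→d17:-→d18:-→d19:-→d20:-→d21:-→d22:-→d23:-→d24:H2 -> H2
  + 0.0.0.0/0 (H3) depth=0
  + 162.252.124.0/24 (H2) depth=24
  lookup 162.252.124.19: bits 1010001011111100011111000001 walk d0:H3→d1:-→d2:-→d3:-→d4:-→d5:-→d6:-→d7:-→d8:-→d9:-→d10:-→d11:-→d12:H1→d13:-→d14:-→d15:-→d16:H1→d17:-→d18:-→d19:-→d20:-→d21:-→d22:-→d23:-→d24:H2→d25:-→d26:-→d27:-→d28:H0 -> H0
  lookup 162.252.124.16: bits 1010001011111100011111000001 walk d0:H3→d1:-→d2:-→d3:-→d4:-→d5:-→d6:-→d7:-→d8:-→d9:-→d10:-→d11:-→d12:H1→d13:-→d14:-→d15:-→d16:H1→d17:-→d18:-→d19:-→d20:-→d21:-→d22:-→d23:-→d24:H2→d25:-→d26:-→d27:-→d28:H0 -> H0
  + 42.200.0.0/13 (H2) depth=13
  lookup 162.252.124.16: bits 1010001011111100011111000001 walk d0:H3→d1:-→d2:-→d3:-→d4:-→d5:-→d6:-→d7:-→d8:-→d9:-→d10:-→d11:-→d12:H1→d13:-→d14:-→d15:-→d16:H1→d17:-→d18:-→d19:-→d20:-→d21:-→d22:-→d23:-→d24:H2→d25:-→d26:-→d27:-→d28:H0 -> H0
  - 42.200.155.0/24 clear@24
  - 42.200.0.0/13 clear@13
  lookup 162.252.124.16: bits 1010001011111100011111000001 walk d0:H3→d1:-→d2:-→d3:-→d4:-→d5:-→d6:-→d7:-→d8:-→d9:-→d10:-→d11:-→d12:H1→d13:-→d14:-→d15:-→d16:H1→d17:-→d18:-→d19:-→d20:-→d21:-→d22:-→d23:-→d24:H2→d25:-→d26:-→d27:-→d28:H0 -> H0

== LOOKUPS ==
["H3","H1","H4","H4","H4","H0","H2","H1","H2","H0","H0","H0","H0"]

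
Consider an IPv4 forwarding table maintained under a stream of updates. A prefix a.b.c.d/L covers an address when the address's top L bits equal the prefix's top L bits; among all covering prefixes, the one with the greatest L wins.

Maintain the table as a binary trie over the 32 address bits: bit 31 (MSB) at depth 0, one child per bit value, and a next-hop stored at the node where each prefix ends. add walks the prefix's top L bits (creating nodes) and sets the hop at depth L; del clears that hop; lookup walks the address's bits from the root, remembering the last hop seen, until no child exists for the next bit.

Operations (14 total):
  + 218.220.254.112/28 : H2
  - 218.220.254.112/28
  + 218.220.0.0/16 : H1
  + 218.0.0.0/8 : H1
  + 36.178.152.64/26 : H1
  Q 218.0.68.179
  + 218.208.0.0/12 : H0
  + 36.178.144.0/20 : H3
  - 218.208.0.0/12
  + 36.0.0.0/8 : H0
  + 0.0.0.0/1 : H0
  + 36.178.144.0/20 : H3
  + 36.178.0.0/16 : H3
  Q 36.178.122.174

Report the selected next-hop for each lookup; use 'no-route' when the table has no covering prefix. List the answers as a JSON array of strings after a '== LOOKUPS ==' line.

Trace:
  + 218.220.254.112/28 (H2) depth=28
  - 218.220.254.112/28 clear@28
  + 218.220.0.0/16 (H1) depth=16
  + 218.0.0.0/8 (H1) depth=8
  + 36.178.152.64/26 (H1) depth=26
  Q 218.0.68.179: descend 11011010 ; hops seen [H1] ; pick H1
  + 218.208.0.0/12 (H0) depth=12
  + 36.178.144.0/20 (H3) depth=20
  - 218.208.0.0/12 clear@12
  + 36.0.0.0/8 (H0) depth=8
  + 0.0.0.0/1 (H0) depth=1
  + 36.178.144.0/20 (H3) depth=20
  + 36.178.0.0/16 (H3) depth=16
  Q 36.178.122.174: descend 0010010010110010 ; hops seen [H0,H0,H3] ; pick H3

== LOOKUPS ==
["H1","H3"]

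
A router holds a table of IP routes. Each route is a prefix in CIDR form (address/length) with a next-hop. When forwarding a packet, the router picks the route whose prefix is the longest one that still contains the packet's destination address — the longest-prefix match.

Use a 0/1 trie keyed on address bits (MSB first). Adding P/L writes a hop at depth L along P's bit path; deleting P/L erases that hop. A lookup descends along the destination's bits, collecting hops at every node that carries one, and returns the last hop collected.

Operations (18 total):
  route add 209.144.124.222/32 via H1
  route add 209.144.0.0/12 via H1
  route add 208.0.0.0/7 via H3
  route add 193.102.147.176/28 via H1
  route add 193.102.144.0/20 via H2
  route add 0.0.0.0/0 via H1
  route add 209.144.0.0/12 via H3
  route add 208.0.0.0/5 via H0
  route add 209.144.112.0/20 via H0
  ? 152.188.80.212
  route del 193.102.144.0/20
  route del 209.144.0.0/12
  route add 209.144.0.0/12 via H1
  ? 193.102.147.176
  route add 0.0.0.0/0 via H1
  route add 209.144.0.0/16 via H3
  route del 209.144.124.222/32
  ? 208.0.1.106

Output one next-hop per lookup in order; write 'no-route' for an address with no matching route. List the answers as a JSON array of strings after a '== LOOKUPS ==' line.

Apply in order:
  + 209.144.124.222/32 (H1) depth=32
  + 209.144.0.0/12 (H1) depth=12
  + 208.0.0.0/7 (H3) depth=7
  + 193.102.147.176/28 (H1) depth=28
  + 193.102.144.0/20 (H2) depth=20
  + 0.0.0.0/0 (H1) depth=0
  + 209.144.0.0/12 (H3) depth=12
  + 208.0.0.0/5 (H0) depth=5
  + 209.144.112.0/20 (H0) depth=20
  ? 152.188.80.212  path d0:H1→d1:-  best=H1
  - 193.102.144.0/20 clear@20
  - 209.144.0.0/12 clear@12
  + 209.144.0.0/12 (H1) depth=12
  ? 193.102.147.176  path d0:H1→d1:-→d2:-→d3:-→d4:-→d5:-→d6:-→d7:-→d8:-→d9:-→d10:-→d11:-→d12:-→d13:-→d14:-→d15:-→d16:-→d17:-→d18:-→d19:-→d20:-→d21:-→d22:-→d23:-→d24:-→d25:-→d26:-→d27:-→d28:H1  best=H1
  + 0.0.0.0/0 (H1) depth=0
  + 209.144.0.0/16 (H3) depth=16
  - 209.144.124.222/32 clear@32
  ? 208.0.1.106  path d0:H1→d1:-→d2:-→d3:-→d4:-→d5:H0→d6:-→d7:H3  best=H3

== LOOKUPS ==
["H1","H1","H3"]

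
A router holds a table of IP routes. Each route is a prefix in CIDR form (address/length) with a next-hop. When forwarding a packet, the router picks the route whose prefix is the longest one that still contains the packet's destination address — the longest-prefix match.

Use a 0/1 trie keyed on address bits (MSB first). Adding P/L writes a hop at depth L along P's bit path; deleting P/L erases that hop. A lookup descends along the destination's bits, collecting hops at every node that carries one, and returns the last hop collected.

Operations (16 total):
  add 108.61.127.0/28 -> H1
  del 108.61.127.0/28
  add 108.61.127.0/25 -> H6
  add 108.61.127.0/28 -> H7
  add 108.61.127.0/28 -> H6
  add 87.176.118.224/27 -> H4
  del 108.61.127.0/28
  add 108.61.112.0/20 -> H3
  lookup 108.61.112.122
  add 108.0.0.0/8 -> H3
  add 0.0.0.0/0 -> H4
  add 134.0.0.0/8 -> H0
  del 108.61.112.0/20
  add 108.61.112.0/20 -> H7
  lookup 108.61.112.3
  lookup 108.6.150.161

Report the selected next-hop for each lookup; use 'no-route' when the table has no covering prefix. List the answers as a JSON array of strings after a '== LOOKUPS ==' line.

Process each operation:
  add 108.61.127.0/28 -> H1 at depth 28
  - 108.61.127.0/28 clear@28
  add 108.61.127.0/25 -> H6 at depth 25
  add 108.61.127.0/28 -> H7 at depth 28
  add 108.61.127.0/28 -> H6 at depth 28
  add 87.176.118.224/27 -> H4 at depth 27
  - 108.61.127.0/28 clear@28
  add 108.61.112.0/20 -> H3 at depth 20
  ? 108.61.112.122  path d0:-→d1:-→d2:-→d3:-→d4:-→d5:-→d6:-→d7:-→d8:-→d9:-→d10:-→d11:-→d12:-→d13:-→d14:-→d15:-→d16:-→d17:-→d18:-→d19:-→d20:H3  best=H3
  add 108.0.0.0/8 -> H3 at depth 8
  add 0.0.0.0/0 -> H4 at depth 0
  add 134.0.0.0/8 -> H0 at depth 8
  - 108.61.112.0/20 clear@20
  add 108.61.112.0/20 -> H7 at depth 20
  ? 108.61.112.3  path d0:H4→d1:-→d2:-→d3:-→d4:-→d5:-→d6:-→d7:-→d8:H3→d9:-→d10:-→d11:-→d12:-→d13:-→d14:-→d15:-→d16:-→d17:-→d18:-→d19:-→d20:H7  best=H7
  ? 108.6.150.161  path d0:H4→d1:-→d2:-→d3:-→d4:-→d5:-→d6:-→d7:-→d8:H3→d9:-→d10:-  best=H3

== LOOKUPS ==
["H3","H7","H3"]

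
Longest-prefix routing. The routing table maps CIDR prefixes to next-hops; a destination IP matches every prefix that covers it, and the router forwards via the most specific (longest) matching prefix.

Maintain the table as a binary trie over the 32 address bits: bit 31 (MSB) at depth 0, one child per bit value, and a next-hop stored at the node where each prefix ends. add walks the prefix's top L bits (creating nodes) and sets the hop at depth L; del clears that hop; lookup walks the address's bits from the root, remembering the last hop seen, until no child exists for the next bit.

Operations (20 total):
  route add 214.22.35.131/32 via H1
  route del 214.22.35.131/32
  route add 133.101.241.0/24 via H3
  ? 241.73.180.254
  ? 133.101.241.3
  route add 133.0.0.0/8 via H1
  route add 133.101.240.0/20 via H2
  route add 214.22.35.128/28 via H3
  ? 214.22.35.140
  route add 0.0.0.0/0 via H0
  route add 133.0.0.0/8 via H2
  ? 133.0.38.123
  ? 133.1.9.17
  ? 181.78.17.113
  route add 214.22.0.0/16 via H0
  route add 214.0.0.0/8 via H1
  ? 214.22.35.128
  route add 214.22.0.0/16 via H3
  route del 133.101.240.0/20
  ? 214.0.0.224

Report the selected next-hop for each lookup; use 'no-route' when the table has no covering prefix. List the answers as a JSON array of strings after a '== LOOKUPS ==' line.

Apply in order:
  add 214.22.35.131/32 -> H1 at depth 32
  - 214.22.35.131/32 clear@32
  add 133.101.241.0/24 -> H3 at depth 24
  lookup 241.73.180.254: bits 11 walk d0:-→d1:-→d2:- -> no-route
  lookup 133.101.241.3: bits 100001010110010111110001 walk d0:-→d1:-→d2:-→d3:-→d4:-→d5:-→d6:-→d7:-→d8:-→d9:-→d10:-→d11:-→d12:-→d13:-→d14:-→d15:-→d16:-→d17:-→d18:-→d19:-→d20:-→d21:-→d22:-→d23:-→d24:H3 -> H3
  add 133.0.0.0/8 -> H1 at depth 8
  add 133.101.240.0/20 -> H2 at depth 20
  add 214.22.35.128/28 -> H3 at depth 28
  lookup 214.22.35.140: bits 1101011000010110001000111000 walk d0:-→d1:-→d2:-→d3:-→d4:-→d5:-→d6:-→d7:-→d8:-→d9:-→d10:-→d11:-→d12:-→d13:-→d14:-→d15:-→d16:-→d17:-→d18:-→d19:-→d20:-→d21:-→d22:-→d23:-→d24:-→d25:-→d26:-→d27:-→d28:H3 -> H3
  add 0.0.0.0/0 -> H0 at depth 0
  add 133.0.0.0/8 -> H2 at depth 8
  lookup 133.0.38.123: bits 100001010 walk d0:H0→d1:-→d2:-→d3:-→d4:-→d5:-→d6:-→d7:-→d8:H2→d9:- -> H2
  lookup 133.1.9.17: bits 100001010 walk d0:H0→d1:-→d2:-→d3:-→d4:-→d5:-→d6:-→d7:-→d8:H2→d9:- -> H2
  lookup 181.78.17.113: bits 10 walk d0:H0→d1:-→d2:- -> H0
  add 214.22.0.0/16 -> H0 at depth 16
  add 214.0.0.0/8 -> H1 at depth 8
  lookup 214.22.35.128: bits 110101100001011000100011100000 walk d0:H0→d1:-→d2:-→d3:-→d4:-→d5:-→d6:-→d7:-→d8:H1→d9:-→d10:-→d11:-→d12:-→d13:-→d14:-→d15:-→d16:H0→d17:-→d18:-→d19:-→d20:-→d21:-→d22:-→d23:-→d24:-→d25:-→d26:-→d27:-→d28:H3→d29:-→d30:- -> H3
  add 214.22.0.0/16 -> H3 at depth 16
  - 133.101.240.0/20 clear@20
  lookup 214.0.0.224: bits 11010110000 walk d0:H0→d1:-→d2:-→d3:-→d4:-→d5:-→d6:-→d7:-→d8:H1→d9:-→d10:-→d11:- -> H1

== LOOKUPS ==
["no-route","H3","H3","H2","H2","H0","H3","H1"]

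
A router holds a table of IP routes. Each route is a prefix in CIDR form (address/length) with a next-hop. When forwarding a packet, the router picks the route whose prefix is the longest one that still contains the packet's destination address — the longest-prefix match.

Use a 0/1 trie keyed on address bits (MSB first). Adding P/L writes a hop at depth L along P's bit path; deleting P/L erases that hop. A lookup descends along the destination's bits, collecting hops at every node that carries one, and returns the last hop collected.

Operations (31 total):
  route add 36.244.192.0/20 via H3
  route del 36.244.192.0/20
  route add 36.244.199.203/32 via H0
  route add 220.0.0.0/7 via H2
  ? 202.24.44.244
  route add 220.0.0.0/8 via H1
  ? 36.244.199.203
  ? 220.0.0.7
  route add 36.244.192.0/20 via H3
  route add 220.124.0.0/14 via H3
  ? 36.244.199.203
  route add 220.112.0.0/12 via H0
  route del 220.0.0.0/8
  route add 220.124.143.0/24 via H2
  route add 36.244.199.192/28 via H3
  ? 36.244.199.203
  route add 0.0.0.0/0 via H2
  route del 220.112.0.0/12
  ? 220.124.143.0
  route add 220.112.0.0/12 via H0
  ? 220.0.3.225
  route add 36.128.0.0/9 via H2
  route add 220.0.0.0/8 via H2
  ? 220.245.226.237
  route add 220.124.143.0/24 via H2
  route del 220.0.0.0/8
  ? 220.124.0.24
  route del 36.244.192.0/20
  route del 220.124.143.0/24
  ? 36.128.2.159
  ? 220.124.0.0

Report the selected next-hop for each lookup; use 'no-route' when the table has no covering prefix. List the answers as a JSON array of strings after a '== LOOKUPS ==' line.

Apply in order:
  + 36.244.192.0/20 (H3) depth=20
  - 36.244.192.0/20 clear@20
  + 36.244.199.203/32 (H0) depth=32
  + 220.0.0.0/7 (H2) depth=7
  ? 202.24.44.244  path d0:-→d1:-→d2:-→d3:-  best=no-route
  + 220.0.0.0/8 (H1) depth=8
  ? 36.244.199.203  path d0:-→d1:-→d2:-→d3:-→d4:-→d5:-→d6:-→d7:-→d8:-→d9:-→d10:-→d11:-→d12:-→d13:-→d14:-→d15:-→d16:-→d17:-→d18:-→d19:-→d20:-→d21:-→d22:-→d23:-→d24:-→d25:-→d26:-→d27:-→d28:-→d29:-→d30:-→d31:-→d32:H0  best=H0
  ? 220.0.0.7  path d0:-→d1:-→d2:-→d3:-→d4:-→d5:-→d6:-→d7:H2→d8:H1  best=H1
  + 36.244.192.0/20 (H3) depth=20
  + 220.124.0.0/14 (H3) depth=14
  ? 36.244.199.203  path d0:-→d1:-→d2:-→d3:-→d4:-→d5:-→d6:-→d7:-→d8:-→d9:-→d10:-→d11:-→d12:-→d13:-→d14:-→d15:-→d16:-→d17:-→d18:-→d19:-→d20:H3→d21:-→d22:-→d23:-→d24:-→d25:-→d26:-→d27:-→d28:-→d29:-→d30:-→d31:-→d32:H0  best=H0
  + 220.112.0.0/12 (H0) depth=12
  - 220.0.0.0/8 clear@8
  + 220.124.143.0/24 (H2) depth=24
  + 36.244.199.192/28 (H3) depth=28
  ? 36.244.199.203  path d0:-→d1:-→d2:-→d3:-→d4:-→d5:-→d6:-→d7:-→d8:-→d9:-→d10:-→d11:-→d12:-→d13:-→d14:-→d15:-→d16:-→d17:-→d18:-→d19:-→d20:H3→d21:-→d22:-→d23:-→d24:-→d25:-→d26:-→d27:-→d28:H3→d29:-→d30:-→d31:-→d32:H0  best=H0
  + 0.0.0.0/0 (H2) depth=0
  - 220.112.0.0/12 clear@12
  ? 220.124.143.0  path d0:H2→d1:-→d2:-→d3:-→d4:-→d5:-→d6:-→d7:H2→d8:-→d9:-→d10:-→d11:-→d12:-→d13:-→d14:H3→d15:-→d16:-→d17:-→d18:-→d19:-→d20:-→d21:-→d22:-→d23:-→d24:H2  best=H2
  + 220.112.0.0/12 (H0) depth=12
  ? 220.0.3.225  path d0:H2→d1:-→d2:-→d3:-→d4:-→d5:-→d6:-→d7:H2→d8:-→d9:-  best=H2
  + 36.128.0.0/9 (H2) depth=9
  + 220.0.0.0/8 (H2) depth=8
  ? 220.245.226.237  path d0:H2→d1:-→d2:-→d3:-→d4:-→d5:-→d6:-→d7:H2→d8:H2  best=H2
  + 220.124.143.0/24 (H2) depth=24
  - 220.0.0.0/8 clear@8
  ? 220.124.0.24  path d0:H2→d1:-→d2:-→d3:-→d4:-→d5:-→d6:-→d7:H2→d8:-→d9:-→d10:-→d11:-→d12:H0→d13:-→d14:H3→d15:-→d16:-  best=H3
  - 36.244.192.0/20 clear@20
  - 220.124.143.0/24 clear@24
  ? 36.128.2.159  path d0:H2→d1:-→d2:-→d3:-→d4:-→d5:-→d6:-→d7:-→d8:-→d9:H2  best=H2
  ? 220.124.0.0  path d0:H2→d1:-→d2:-→d3:-→d4:-→d5:-→d6:-→d7:H2→d8:-→d9:-→d10:-→d11:-→d12:H0→d13:-→d14:H3→d15:-→d16:-  best=H3

== LOOKUPS ==
["no-route","H0","H1","H0","H0","H2","H2","H2","H3","H2","H3"]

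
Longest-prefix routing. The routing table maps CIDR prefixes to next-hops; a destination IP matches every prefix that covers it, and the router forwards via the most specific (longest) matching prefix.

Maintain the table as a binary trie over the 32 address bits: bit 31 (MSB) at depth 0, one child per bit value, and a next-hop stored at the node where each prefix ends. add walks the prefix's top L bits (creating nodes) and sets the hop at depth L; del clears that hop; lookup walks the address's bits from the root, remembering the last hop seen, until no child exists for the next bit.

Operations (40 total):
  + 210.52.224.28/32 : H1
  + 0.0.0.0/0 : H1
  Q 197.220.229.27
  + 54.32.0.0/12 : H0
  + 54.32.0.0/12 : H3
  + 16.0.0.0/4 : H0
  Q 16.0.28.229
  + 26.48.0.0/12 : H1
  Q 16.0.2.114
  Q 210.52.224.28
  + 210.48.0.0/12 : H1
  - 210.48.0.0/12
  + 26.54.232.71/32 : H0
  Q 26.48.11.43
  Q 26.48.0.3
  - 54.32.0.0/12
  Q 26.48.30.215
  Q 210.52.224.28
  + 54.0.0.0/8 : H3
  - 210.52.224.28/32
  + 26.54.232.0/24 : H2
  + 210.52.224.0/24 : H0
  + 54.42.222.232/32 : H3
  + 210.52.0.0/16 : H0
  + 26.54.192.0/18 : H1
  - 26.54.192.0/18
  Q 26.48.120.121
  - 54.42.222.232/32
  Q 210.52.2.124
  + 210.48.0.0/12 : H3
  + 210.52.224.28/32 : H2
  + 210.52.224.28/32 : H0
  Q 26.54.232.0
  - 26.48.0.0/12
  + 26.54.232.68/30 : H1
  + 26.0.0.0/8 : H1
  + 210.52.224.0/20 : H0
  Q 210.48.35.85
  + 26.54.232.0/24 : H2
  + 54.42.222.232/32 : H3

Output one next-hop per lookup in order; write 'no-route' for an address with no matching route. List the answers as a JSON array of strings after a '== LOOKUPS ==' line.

Apply in order:
  add 210.52.224.28/32 -> H1 at depth 32
  add 0.0.0.0/0 -> H1 at depth 0
  lookup 197.220.229.27: bits 110 walk d0:H1→d1:-→d2:-→d3:- -> H1
  add 54.32.0.0/12 -> H0 at depth 12
  add 54.32.0.0/12 -> H3 at depth 12
  add 16.0.0.0/4 -> H0 at depth 4
  lookup 16.0.28.229: bits 0001 walk d0:H1→d1:-→d2:-→d3:-→d4:H0 -> H0
  add 26.48.0.0/12 -> H1 at depth 12
  lookup 16.0.2.114: bits 0001 walk d0:H1→d1:-→d2:-→d3:-→d4:H0 -> H0
  lookup 210.52.224.28: bits 11010010001101001110000000011100 walk d0:H1→d1:-→d2:-→d3:-→d4:-→d5:-→d6:-→d7:-→d8:-→d9:-→d10:-→d11:-→d12:-→d13:-→d14:-→d15:-→d16:-→d17:-→d18:-→d19:-→d20:-→d21:-→d22:-→d23:-→d24:-→d25:-→d26:-→d27:-→d28:-→d29:-→d30:-→d31:-→d32:H1 -> H1
  add 210.48.0.0/12 -> H1 at depth 12
  del 210.48.0.0/12 (clear depth 12)
  add 26.54.232.71/32 -> H0 at depth 32
  lookup 26.48.11.43: bits 0001101000110 walk d0:H1→d1:-→d2:-→d3:-→d4:H0→d5:-→d6:-→d7:-→d8:-→d9:-→d10:-→d11:-→d12:H1→d13:- -> H1
  lookup 26.48.0.3: bits 0001101000110 walk d0:H1→d1:-→d2:-→d3:-→d4:H0→d5:-→d6:-→d7:-→d8:-→d9:-→d10:-→d11:-→d12:H1→d13:- -> H1
  del 54.32.0.0/12 (clear depth 12)
  lookup 26.48.30.215: bits 0001101000110 walk d0:H1→d1:-→d2:-→d3:-→d4:H0→d5:-→d6:-→d7:-→d8:-→d9:-→d10:-→d11:-→d12:H1→d13:- -> H1
  lookup 210.52.224.28: bits 11010010001101001110000000011100 walk d0:H1→d1:-→d2:-→d3:-→d4:-→d5:-→d6:-→d7:-→d8:-→d9:-→d10:-→d11:-→d12:-→d13:-→d14:-→d15:-→d16:-→d17:-→d18:-→d19:-→d20:-→d21:-→d22:-→d23:-→d24:-→d25:-→d26:-→d27:-→d28:-→d29:-→d30:-→d31:-→d32:H1 -> H1
  add 54.0.0.0/8 -> H3 at depth 8
  del 210.52.224.28/32 (clear depth 32)
  add 26.54.232.0/24 -> H2 at depth 24
  add 210.52.224.0/24 -> H0 at depth 24
  add 54.42.222.232/32 -> H3 at depth 32
  add 210.52.0.0/16 -> H0 at depth 16
  add 26.54.192.0/18 -> H1 at depth 18
  del 26.54.192.0/18 (clear depth 18)
  lookup 26.48.120.121: bits 0001101000110 walk d0:H1→d1:-→d2:-→d3:-→d4:H0→d5:-→d6:-→d7:-→d8:-→d9:-→d10:-→d11:-→d12:H1→d13:- -> H1
  del 54.42.222.232/32 (clear depth 32)
  lookup 210.52.2.124: bits 1101001000110100 walk d0:H1→d1:-→d2:-→d3:-→d4:-→d5:-→d6:-→d7:-→d8:-→d9:-→d10:-→d11:-→d12:-→d13:-→d14:-→d15:-→d16:H0 -> H0
  add 210.48.0.0/12 -> H3 at depth 12
  add 210.52.224.28/32 -> H2 at depth 32
  add 210.52.224.28/32 -> H0 at depth 32
  lookup 26.54.232.0: bits 0001101000110110111010000 walk d0:H1→d1:-→d2:-→d3:-→d4:H0→d5:-→d6:-→d7:-→d8:-→d9:-→d10:-→d11:-→d12:H1→d13:-→d14:-→d15:-→d16:-→d17:-→d18:-→d19:-→d20:-→d21:-→d22:-→d23:-→d24:H2→d25:- -> H2
  del 26.48.0.0/12 (clear depth 12)
  add 26.54.232.68/30 -> H1 at depth 30
  add 26.0.0.0/8 -> H1 at depth 8
  add 210.52.224.0/20 -> H0 at depth 20
  lookup 210.48.35.85: bits 1101001000110 walk d0:H1→d1:-→d2:-→d3:-→d4:-→d5:-→d6:-→d7:-→d8:-→d9:-→d10:-→d11:-→d12:H3→d13:- -> H3
  add 26.54.232.0/24 -> H2 at depth 24
  add 54.42.222.232/32 -> H3 at depth 32

== LOOKUPS ==
["H1","H0","H0","H1","H1","H1","H1","H1","H1","H0","H2","H3"]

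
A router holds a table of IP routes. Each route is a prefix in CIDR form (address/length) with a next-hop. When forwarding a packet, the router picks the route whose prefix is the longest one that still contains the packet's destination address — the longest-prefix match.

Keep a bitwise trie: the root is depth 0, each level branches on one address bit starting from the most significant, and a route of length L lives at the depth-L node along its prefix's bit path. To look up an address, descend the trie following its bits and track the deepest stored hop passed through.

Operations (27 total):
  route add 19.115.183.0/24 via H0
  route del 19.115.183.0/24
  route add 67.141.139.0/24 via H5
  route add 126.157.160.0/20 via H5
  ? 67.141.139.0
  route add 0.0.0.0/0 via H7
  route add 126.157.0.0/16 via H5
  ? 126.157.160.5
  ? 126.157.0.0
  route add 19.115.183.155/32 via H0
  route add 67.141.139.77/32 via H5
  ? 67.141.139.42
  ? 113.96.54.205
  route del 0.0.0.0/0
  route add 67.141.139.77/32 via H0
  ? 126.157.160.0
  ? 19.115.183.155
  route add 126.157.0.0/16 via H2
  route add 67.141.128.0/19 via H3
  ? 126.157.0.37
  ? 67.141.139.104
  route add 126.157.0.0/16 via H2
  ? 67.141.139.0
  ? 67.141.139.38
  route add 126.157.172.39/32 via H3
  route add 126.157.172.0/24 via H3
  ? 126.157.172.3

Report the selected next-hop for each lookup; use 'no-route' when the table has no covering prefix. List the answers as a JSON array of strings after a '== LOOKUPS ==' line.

Process each operation:
  add 19.115.183.0/24 -> H0 at depth 24
  - 19.115.183.0/24 clear@24
  add 67.141.139.0/24 -> H5 at depth 24
  add 126.157.160.0/20 -> H5 at depth 20
  Q 67.141.139.0: descend 010000111000110110001011 ; hops seen [H5] ; pick H5
  add 0.0.0.0/0 -> H7 at depth 0
  add 126.157.0.0/16 -> H5 at depth 16
  Q 126.157.160.5: descend 01111110100111011010 ; hops seen [H7,H5,H5] ; pick H5
  Q 126.157.0.0: descend 0111111010011101 ; hops seen [H7,H5] ; pick H5
  add 19.115.183.155/32 -> H0 at depth 32
  add 67.141.139.77/32 -> H5 at depth 32
  Q 67.141.139.42: descend 0100001110001101100010110 ; hops seen [H7,H5] ; pick H5
  Q 113.96.54.205: descend 0111 ; hops seen [H7] ; pick H7
  - 0.0.0.0/0 clear@0
  add 67.141.139.77/32 -> H0 at depth 32
  Q 126.157.160.0: descend 01111110100111011010 ; hops seen [H5,H5] ; pick H5
  Q 19.115.183.155: descend 00010011011100111011011110011011 ; hops seen [H0] ; pick H0
  add 126.157.0.0/16 -> H2 at depth 16
  add 67.141.128.0/19 -> H3 at depth 19
  Q 126.157.0.37: descend 0111111010011101 ; hops seen [H2] ; pick H2
  Q 67.141.139.104: descend 01000011100011011000101101 ; hops seen [H3,H5] ; pick H5
  add 126.157.0.0/16 -> H2 at depth 16
  Q 67.141.139.0: descend 0100001110001101100010110 ; hops seen [H3,H5] ; pick H5
  Q 67.141.139.38: descend 0100001110001101100010110 ; hops seen [H3,H5] ; pick H5
  add 126.157.172.39/32 -> H3 at depth 32
  add 126.157.172.0/24 -> H3 at depth 24
  Q 126.157.172.3: descend 01111110100111011010110000 ; hops seen [H2,H5,H3] ; pick H3

== LOOKUPS ==
["H5","H5","H5","H5","H7","H5","H0","H2","H5","H5","H5","H3"]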